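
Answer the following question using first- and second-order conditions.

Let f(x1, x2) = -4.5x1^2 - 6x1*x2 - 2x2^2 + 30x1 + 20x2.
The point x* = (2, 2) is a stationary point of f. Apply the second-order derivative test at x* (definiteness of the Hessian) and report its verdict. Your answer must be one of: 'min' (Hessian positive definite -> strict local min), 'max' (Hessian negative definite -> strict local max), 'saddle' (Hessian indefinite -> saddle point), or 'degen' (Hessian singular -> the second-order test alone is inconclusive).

Compute the Hessian H = grad^2 f:
  H = [[-9, -6], [-6, -4]]
Verify stationarity: grad f(x*) = H x* + g = (0, 0).
Eigenvalues of H: -13, 0.
H has a zero eigenvalue (singular; negative semidefinite but not definite), so H is neither positive definite, negative definite, nor indefinite. The second-order test alone is inconclusive -> degen.
(Indeed, f is constant along the null direction of H through x*, so x* is not a strict local extremum.)

degen


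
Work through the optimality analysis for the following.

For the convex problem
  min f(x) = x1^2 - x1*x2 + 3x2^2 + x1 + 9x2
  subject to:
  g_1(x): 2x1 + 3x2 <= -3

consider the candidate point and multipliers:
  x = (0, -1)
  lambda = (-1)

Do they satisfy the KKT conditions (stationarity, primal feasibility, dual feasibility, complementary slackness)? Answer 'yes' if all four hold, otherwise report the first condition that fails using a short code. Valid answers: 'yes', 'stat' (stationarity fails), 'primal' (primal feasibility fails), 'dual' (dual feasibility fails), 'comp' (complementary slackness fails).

Gradient of f: grad f(x) = Q x + c = (2, 3)
Constraint values g_i(x) = a_i^T x - b_i:
  g_1((0, -1)) = 0
Stationarity residual: grad f(x) + sum_i lambda_i a_i = (0, 0)
  -> stationarity OK
Primal feasibility (all g_i <= 0): OK
Dual feasibility (all lambda_i >= 0): FAILS
Complementary slackness (lambda_i * g_i(x) = 0 for all i): OK

Verdict: the first failing condition is dual_feasibility -> dual.

dual


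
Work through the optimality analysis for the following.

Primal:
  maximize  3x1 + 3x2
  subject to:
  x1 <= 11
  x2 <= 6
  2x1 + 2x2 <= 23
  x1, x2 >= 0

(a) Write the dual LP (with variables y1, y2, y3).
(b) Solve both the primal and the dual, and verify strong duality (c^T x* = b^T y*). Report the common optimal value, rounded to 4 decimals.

The standard primal-dual pair for 'max c^T x s.t. A x <= b, x >= 0' is:
  Dual:  min b^T y  s.t.  A^T y >= c,  y >= 0.

So the dual LP is:
  minimize  11y1 + 6y2 + 23y3
  subject to:
    y1 + 2y3 >= 3
    y2 + 2y3 >= 3
    y1, y2, y3 >= 0

Solving the primal: x* = (5.5, 6).
  primal value c^T x* = 34.5.
Solving the dual: y* = (0, 0, 1.5).
  dual value b^T y* = 34.5.
Strong duality: c^T x* = b^T y*. Confirmed.

34.5


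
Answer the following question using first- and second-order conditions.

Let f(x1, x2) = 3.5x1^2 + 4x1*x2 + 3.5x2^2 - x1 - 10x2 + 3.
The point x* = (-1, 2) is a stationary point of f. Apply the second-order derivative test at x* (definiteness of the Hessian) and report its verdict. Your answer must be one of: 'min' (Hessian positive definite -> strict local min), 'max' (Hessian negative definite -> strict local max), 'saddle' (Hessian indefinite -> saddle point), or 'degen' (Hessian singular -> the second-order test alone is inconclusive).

Compute the Hessian H = grad^2 f:
  H = [[7, 4], [4, 7]]
Verify stationarity: grad f(x*) = H x* + g = (0, 0).
Eigenvalues of H: 3, 11.
Both eigenvalues > 0, so H is positive definite -> x* is a strict local min.

min


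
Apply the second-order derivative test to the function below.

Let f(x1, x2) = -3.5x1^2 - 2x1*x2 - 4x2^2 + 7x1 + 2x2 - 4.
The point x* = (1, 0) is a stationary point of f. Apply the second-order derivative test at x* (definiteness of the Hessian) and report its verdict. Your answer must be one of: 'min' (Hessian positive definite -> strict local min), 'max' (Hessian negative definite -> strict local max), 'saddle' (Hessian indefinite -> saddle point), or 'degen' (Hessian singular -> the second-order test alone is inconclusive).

Compute the Hessian H = grad^2 f:
  H = [[-7, -2], [-2, -8]]
Verify stationarity: grad f(x*) = H x* + g = (0, 0).
Eigenvalues of H: -9.5616, -5.4384.
Both eigenvalues < 0, so H is negative definite -> x* is a strict local max.

max


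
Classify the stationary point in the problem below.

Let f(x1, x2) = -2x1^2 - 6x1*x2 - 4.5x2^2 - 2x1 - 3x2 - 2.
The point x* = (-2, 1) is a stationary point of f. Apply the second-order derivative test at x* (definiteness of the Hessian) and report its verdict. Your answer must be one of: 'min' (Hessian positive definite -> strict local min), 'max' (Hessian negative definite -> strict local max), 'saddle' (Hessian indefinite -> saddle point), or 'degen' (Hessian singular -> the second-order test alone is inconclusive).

Compute the Hessian H = grad^2 f:
  H = [[-4, -6], [-6, -9]]
Verify stationarity: grad f(x*) = H x* + g = (0, 0).
Eigenvalues of H: -13, 0.
H has a zero eigenvalue (singular; negative semidefinite but not definite), so H is neither positive definite, negative definite, nor indefinite. The second-order test alone is inconclusive -> degen.
(Indeed, f is constant along the null direction of H through x*, so x* is not a strict local extremum.)

degen


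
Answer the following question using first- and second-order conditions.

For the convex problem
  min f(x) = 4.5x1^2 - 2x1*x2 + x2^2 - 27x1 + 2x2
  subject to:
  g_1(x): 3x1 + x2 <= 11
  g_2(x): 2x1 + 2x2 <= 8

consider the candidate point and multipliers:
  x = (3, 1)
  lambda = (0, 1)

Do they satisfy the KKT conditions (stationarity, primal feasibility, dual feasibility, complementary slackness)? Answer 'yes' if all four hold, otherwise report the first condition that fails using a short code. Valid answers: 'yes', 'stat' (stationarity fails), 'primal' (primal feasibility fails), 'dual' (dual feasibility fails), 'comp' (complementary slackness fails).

Gradient of f: grad f(x) = Q x + c = (-2, -2)
Constraint values g_i(x) = a_i^T x - b_i:
  g_1((3, 1)) = -1
  g_2((3, 1)) = 0
Stationarity residual: grad f(x) + sum_i lambda_i a_i = (0, 0)
  -> stationarity OK
Primal feasibility (all g_i <= 0): OK
Dual feasibility (all lambda_i >= 0): OK
Complementary slackness (lambda_i * g_i(x) = 0 for all i): OK

Verdict: yes, KKT holds.

yes


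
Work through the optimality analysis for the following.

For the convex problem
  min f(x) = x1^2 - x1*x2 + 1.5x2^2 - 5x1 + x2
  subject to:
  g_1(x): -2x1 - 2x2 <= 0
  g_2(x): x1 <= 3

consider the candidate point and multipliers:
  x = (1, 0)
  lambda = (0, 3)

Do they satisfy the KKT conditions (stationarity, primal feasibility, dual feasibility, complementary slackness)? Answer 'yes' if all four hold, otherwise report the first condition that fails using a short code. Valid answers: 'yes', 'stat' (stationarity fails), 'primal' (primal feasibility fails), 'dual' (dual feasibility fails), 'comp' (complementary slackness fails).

Gradient of f: grad f(x) = Q x + c = (-3, 0)
Constraint values g_i(x) = a_i^T x - b_i:
  g_1((1, 0)) = -2
  g_2((1, 0)) = -2
Stationarity residual: grad f(x) + sum_i lambda_i a_i = (0, 0)
  -> stationarity OK
Primal feasibility (all g_i <= 0): OK
Dual feasibility (all lambda_i >= 0): OK
Complementary slackness (lambda_i * g_i(x) = 0 for all i): FAILS

Verdict: the first failing condition is complementary_slackness -> comp.

comp


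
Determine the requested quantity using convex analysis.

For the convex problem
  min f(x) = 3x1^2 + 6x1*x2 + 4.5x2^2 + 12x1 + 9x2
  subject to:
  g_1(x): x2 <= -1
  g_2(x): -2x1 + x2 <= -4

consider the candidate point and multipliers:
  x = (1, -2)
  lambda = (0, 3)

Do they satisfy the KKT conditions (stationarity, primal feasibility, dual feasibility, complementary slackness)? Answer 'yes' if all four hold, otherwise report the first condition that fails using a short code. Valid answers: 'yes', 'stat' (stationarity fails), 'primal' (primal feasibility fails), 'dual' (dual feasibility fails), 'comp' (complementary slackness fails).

Gradient of f: grad f(x) = Q x + c = (6, -3)
Constraint values g_i(x) = a_i^T x - b_i:
  g_1((1, -2)) = -1
  g_2((1, -2)) = 0
Stationarity residual: grad f(x) + sum_i lambda_i a_i = (0, 0)
  -> stationarity OK
Primal feasibility (all g_i <= 0): OK
Dual feasibility (all lambda_i >= 0): OK
Complementary slackness (lambda_i * g_i(x) = 0 for all i): OK

Verdict: yes, KKT holds.

yes


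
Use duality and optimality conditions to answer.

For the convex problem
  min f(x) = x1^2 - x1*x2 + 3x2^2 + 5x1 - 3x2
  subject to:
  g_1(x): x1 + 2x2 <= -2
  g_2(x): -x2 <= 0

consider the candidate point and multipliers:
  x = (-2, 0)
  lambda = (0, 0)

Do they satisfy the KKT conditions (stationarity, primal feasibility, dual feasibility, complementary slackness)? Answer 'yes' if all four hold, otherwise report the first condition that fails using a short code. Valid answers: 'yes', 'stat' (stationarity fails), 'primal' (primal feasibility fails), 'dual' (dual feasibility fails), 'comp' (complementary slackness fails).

Gradient of f: grad f(x) = Q x + c = (1, -1)
Constraint values g_i(x) = a_i^T x - b_i:
  g_1((-2, 0)) = 0
  g_2((-2, 0)) = 0
Stationarity residual: grad f(x) + sum_i lambda_i a_i = (1, -1)
  -> stationarity FAILS
Primal feasibility (all g_i <= 0): OK
Dual feasibility (all lambda_i >= 0): OK
Complementary slackness (lambda_i * g_i(x) = 0 for all i): OK

Verdict: the first failing condition is stationarity -> stat.

stat


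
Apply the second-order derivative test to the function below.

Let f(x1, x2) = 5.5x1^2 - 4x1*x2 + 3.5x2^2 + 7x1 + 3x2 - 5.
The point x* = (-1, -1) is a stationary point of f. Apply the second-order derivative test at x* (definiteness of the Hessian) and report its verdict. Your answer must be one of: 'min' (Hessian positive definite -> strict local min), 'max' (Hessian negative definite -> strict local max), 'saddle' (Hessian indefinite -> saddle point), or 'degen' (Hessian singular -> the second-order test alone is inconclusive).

Compute the Hessian H = grad^2 f:
  H = [[11, -4], [-4, 7]]
Verify stationarity: grad f(x*) = H x* + g = (0, 0).
Eigenvalues of H: 4.5279, 13.4721.
Both eigenvalues > 0, so H is positive definite -> x* is a strict local min.

min


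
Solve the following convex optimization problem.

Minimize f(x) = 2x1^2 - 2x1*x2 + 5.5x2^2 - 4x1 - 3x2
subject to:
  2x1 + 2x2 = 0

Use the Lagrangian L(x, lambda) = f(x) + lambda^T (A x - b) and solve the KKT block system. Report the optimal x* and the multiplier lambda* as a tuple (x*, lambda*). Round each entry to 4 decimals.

Form the Lagrangian:
  L(x, lambda) = (1/2) x^T Q x + c^T x + lambda^T (A x - b)
Stationarity (grad_x L = 0): Q x + c + A^T lambda = 0.
Primal feasibility: A x = b.

This gives the KKT block system:
  [ Q   A^T ] [ x     ]   [-c ]
  [ A    0  ] [ lambda ] = [ b ]

Solving the linear system:
  x*      = (0.0526, -0.0526)
  lambda* = (1.8421)
  f(x*)   = -0.0263

x* = (0.0526, -0.0526), lambda* = (1.8421)


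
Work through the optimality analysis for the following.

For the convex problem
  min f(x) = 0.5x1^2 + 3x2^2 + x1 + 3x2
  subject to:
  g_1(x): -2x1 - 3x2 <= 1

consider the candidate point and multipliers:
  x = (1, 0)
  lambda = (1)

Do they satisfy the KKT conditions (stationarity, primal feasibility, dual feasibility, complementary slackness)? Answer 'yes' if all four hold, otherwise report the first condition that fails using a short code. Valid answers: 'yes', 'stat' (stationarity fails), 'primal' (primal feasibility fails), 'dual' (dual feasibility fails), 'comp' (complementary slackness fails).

Gradient of f: grad f(x) = Q x + c = (2, 3)
Constraint values g_i(x) = a_i^T x - b_i:
  g_1((1, 0)) = -3
Stationarity residual: grad f(x) + sum_i lambda_i a_i = (0, 0)
  -> stationarity OK
Primal feasibility (all g_i <= 0): OK
Dual feasibility (all lambda_i >= 0): OK
Complementary slackness (lambda_i * g_i(x) = 0 for all i): FAILS

Verdict: the first failing condition is complementary_slackness -> comp.

comp


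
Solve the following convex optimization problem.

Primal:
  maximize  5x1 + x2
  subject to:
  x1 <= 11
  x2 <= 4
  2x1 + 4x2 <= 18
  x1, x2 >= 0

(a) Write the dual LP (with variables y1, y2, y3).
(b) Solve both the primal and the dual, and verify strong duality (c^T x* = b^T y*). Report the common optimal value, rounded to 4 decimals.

The standard primal-dual pair for 'max c^T x s.t. A x <= b, x >= 0' is:
  Dual:  min b^T y  s.t.  A^T y >= c,  y >= 0.

So the dual LP is:
  minimize  11y1 + 4y2 + 18y3
  subject to:
    y1 + 2y3 >= 5
    y2 + 4y3 >= 1
    y1, y2, y3 >= 0

Solving the primal: x* = (9, 0).
  primal value c^T x* = 45.
Solving the dual: y* = (0, 0, 2.5).
  dual value b^T y* = 45.
Strong duality: c^T x* = b^T y*. Confirmed.

45


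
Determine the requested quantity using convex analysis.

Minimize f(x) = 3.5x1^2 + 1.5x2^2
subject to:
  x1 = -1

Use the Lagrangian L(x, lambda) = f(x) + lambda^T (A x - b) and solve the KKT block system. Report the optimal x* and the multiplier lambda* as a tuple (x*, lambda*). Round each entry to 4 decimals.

Form the Lagrangian:
  L(x, lambda) = (1/2) x^T Q x + c^T x + lambda^T (A x - b)
Stationarity (grad_x L = 0): Q x + c + A^T lambda = 0.
Primal feasibility: A x = b.

This gives the KKT block system:
  [ Q   A^T ] [ x     ]   [-c ]
  [ A    0  ] [ lambda ] = [ b ]

Solving the linear system:
  x*      = (-1, 0)
  lambda* = (7)
  f(x*)   = 3.5

x* = (-1, 0), lambda* = (7)


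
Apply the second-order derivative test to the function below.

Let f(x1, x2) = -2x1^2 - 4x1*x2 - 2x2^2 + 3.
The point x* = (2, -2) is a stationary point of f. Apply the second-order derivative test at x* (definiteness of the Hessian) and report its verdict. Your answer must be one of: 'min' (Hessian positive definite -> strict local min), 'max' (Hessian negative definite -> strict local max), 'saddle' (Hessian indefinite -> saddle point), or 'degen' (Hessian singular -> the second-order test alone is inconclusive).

Compute the Hessian H = grad^2 f:
  H = [[-4, -4], [-4, -4]]
Verify stationarity: grad f(x*) = H x* + g = (0, 0).
Eigenvalues of H: -8, 0.
H has a zero eigenvalue (singular; negative semidefinite but not definite), so H is neither positive definite, negative definite, nor indefinite. The second-order test alone is inconclusive -> degen.
(Indeed, f is constant along the null direction of H through x*, so x* is not a strict local extremum.)

degen


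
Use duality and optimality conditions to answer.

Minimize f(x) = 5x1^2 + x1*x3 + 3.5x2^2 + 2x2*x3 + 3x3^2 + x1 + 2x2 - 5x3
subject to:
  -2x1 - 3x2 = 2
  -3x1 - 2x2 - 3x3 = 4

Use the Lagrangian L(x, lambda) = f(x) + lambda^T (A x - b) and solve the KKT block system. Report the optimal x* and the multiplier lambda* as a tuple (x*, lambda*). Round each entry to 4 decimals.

Form the Lagrangian:
  L(x, lambda) = (1/2) x^T Q x + c^T x + lambda^T (A x - b)
Stationarity (grad_x L = 0): Q x + c + A^T lambda = 0.
Primal feasibility: A x = b.

This gives the KKT block system:
  [ Q   A^T ] [ x     ]   [-c ]
  [ A    0  ] [ lambda ] = [ b ]

Solving the linear system:
  x*      = (-0.6232, -0.2512, -0.5427)
  lambda* = (1.8035, -3.1272)
  f(x*)   = 5.2448

x* = (-0.6232, -0.2512, -0.5427), lambda* = (1.8035, -3.1272)


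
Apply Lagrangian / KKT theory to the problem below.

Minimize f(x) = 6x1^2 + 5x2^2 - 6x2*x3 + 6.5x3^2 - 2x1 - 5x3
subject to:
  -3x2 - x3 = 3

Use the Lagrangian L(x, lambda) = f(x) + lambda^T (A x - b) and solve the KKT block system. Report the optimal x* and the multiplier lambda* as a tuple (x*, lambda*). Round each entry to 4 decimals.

Form the Lagrangian:
  L(x, lambda) = (1/2) x^T Q x + c^T x + lambda^T (A x - b)
Stationarity (grad_x L = 0): Q x + c + A^T lambda = 0.
Primal feasibility: A x = b.

This gives the KKT block system:
  [ Q   A^T ] [ x     ]   [-c ]
  [ A    0  ] [ lambda ] = [ b ]

Solving the linear system:
  x*      = (0.1667, -0.9202, -0.2393)
  lambda* = (-2.589)
  f(x*)   = 4.3149

x* = (0.1667, -0.9202, -0.2393), lambda* = (-2.589)


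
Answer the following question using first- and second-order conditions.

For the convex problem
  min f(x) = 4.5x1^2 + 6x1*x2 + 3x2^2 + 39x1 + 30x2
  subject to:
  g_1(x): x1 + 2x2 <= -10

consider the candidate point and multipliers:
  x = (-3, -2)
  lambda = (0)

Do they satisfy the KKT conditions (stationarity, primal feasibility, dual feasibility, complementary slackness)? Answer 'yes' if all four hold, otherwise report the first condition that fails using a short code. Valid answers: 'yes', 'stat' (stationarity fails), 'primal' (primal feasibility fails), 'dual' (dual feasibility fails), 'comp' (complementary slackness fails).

Gradient of f: grad f(x) = Q x + c = (0, 0)
Constraint values g_i(x) = a_i^T x - b_i:
  g_1((-3, -2)) = 3
Stationarity residual: grad f(x) + sum_i lambda_i a_i = (0, 0)
  -> stationarity OK
Primal feasibility (all g_i <= 0): FAILS
Dual feasibility (all lambda_i >= 0): OK
Complementary slackness (lambda_i * g_i(x) = 0 for all i): OK

Verdict: the first failing condition is primal_feasibility -> primal.

primal


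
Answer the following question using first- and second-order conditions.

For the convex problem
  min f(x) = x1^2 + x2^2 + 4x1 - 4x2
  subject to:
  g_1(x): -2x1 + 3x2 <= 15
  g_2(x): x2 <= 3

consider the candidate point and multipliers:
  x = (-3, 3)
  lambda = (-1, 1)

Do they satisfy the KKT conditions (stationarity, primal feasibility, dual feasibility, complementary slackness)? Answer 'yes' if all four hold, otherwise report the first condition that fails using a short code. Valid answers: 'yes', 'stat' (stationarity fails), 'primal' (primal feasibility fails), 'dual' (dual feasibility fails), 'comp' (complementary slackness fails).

Gradient of f: grad f(x) = Q x + c = (-2, 2)
Constraint values g_i(x) = a_i^T x - b_i:
  g_1((-3, 3)) = 0
  g_2((-3, 3)) = 0
Stationarity residual: grad f(x) + sum_i lambda_i a_i = (0, 0)
  -> stationarity OK
Primal feasibility (all g_i <= 0): OK
Dual feasibility (all lambda_i >= 0): FAILS
Complementary slackness (lambda_i * g_i(x) = 0 for all i): OK

Verdict: the first failing condition is dual_feasibility -> dual.

dual


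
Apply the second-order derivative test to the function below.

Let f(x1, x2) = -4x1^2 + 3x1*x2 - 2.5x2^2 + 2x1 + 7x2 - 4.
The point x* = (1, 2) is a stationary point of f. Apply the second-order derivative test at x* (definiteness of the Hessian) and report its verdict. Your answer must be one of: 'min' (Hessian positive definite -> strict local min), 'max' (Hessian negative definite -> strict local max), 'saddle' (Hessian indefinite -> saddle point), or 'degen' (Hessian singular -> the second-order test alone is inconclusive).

Compute the Hessian H = grad^2 f:
  H = [[-8, 3], [3, -5]]
Verify stationarity: grad f(x*) = H x* + g = (0, 0).
Eigenvalues of H: -9.8541, -3.1459.
Both eigenvalues < 0, so H is negative definite -> x* is a strict local max.

max


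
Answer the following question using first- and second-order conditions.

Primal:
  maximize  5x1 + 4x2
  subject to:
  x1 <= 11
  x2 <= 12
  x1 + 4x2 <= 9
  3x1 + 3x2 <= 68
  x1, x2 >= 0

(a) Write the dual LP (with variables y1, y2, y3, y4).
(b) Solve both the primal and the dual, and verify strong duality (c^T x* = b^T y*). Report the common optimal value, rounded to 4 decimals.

The standard primal-dual pair for 'max c^T x s.t. A x <= b, x >= 0' is:
  Dual:  min b^T y  s.t.  A^T y >= c,  y >= 0.

So the dual LP is:
  minimize  11y1 + 12y2 + 9y3 + 68y4
  subject to:
    y1 + y3 + 3y4 >= 5
    y2 + 4y3 + 3y4 >= 4
    y1, y2, y3, y4 >= 0

Solving the primal: x* = (9, 0).
  primal value c^T x* = 45.
Solving the dual: y* = (0, 0, 5, 0).
  dual value b^T y* = 45.
Strong duality: c^T x* = b^T y*. Confirmed.

45


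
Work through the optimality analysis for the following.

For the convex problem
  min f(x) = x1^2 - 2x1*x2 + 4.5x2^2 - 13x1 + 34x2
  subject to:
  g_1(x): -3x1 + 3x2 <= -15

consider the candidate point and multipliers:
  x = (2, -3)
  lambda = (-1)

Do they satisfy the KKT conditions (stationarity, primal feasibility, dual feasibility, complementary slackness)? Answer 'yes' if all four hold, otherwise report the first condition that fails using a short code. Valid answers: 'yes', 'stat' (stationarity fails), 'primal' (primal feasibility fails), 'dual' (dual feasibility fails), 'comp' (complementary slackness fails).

Gradient of f: grad f(x) = Q x + c = (-3, 3)
Constraint values g_i(x) = a_i^T x - b_i:
  g_1((2, -3)) = 0
Stationarity residual: grad f(x) + sum_i lambda_i a_i = (0, 0)
  -> stationarity OK
Primal feasibility (all g_i <= 0): OK
Dual feasibility (all lambda_i >= 0): FAILS
Complementary slackness (lambda_i * g_i(x) = 0 for all i): OK

Verdict: the first failing condition is dual_feasibility -> dual.

dual


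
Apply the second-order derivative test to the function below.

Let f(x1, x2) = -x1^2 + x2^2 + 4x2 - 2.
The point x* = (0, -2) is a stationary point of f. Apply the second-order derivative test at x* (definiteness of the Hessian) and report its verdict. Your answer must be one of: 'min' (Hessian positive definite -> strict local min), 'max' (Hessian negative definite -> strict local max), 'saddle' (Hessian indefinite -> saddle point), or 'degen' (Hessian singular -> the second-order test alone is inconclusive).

Compute the Hessian H = grad^2 f:
  H = [[-2, 0], [0, 2]]
Verify stationarity: grad f(x*) = H x* + g = (0, 0).
Eigenvalues of H: -2, 2.
Eigenvalues have mixed signs, so H is indefinite -> x* is a saddle point.

saddle


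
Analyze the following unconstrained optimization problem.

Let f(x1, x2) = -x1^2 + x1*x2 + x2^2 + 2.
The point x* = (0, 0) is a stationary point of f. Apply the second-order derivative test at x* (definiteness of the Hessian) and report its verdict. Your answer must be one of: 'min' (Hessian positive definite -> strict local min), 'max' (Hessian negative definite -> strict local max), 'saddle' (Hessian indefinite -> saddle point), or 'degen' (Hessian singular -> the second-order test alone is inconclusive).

Compute the Hessian H = grad^2 f:
  H = [[-2, 1], [1, 2]]
Verify stationarity: grad f(x*) = H x* + g = (0, 0).
Eigenvalues of H: -2.2361, 2.2361.
Eigenvalues have mixed signs, so H is indefinite -> x* is a saddle point.

saddle


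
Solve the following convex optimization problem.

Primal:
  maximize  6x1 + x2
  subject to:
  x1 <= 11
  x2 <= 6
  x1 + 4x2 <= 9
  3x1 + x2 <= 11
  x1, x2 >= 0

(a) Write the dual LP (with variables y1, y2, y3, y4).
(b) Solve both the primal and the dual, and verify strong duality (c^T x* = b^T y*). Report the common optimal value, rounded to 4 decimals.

The standard primal-dual pair for 'max c^T x s.t. A x <= b, x >= 0' is:
  Dual:  min b^T y  s.t.  A^T y >= c,  y >= 0.

So the dual LP is:
  minimize  11y1 + 6y2 + 9y3 + 11y4
  subject to:
    y1 + y3 + 3y4 >= 6
    y2 + 4y3 + y4 >= 1
    y1, y2, y3, y4 >= 0

Solving the primal: x* = (3.6667, 0).
  primal value c^T x* = 22.
Solving the dual: y* = (0, 0, 0, 2).
  dual value b^T y* = 22.
Strong duality: c^T x* = b^T y*. Confirmed.

22


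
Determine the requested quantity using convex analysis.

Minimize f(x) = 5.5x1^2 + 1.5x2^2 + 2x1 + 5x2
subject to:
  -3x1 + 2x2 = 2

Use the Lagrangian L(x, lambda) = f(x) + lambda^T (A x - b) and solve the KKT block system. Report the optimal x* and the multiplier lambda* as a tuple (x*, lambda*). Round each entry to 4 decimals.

Form the Lagrangian:
  L(x, lambda) = (1/2) x^T Q x + c^T x + lambda^T (A x - b)
Stationarity (grad_x L = 0): Q x + c + A^T lambda = 0.
Primal feasibility: A x = b.

This gives the KKT block system:
  [ Q   A^T ] [ x     ]   [-c ]
  [ A    0  ] [ lambda ] = [ b ]

Solving the linear system:
  x*      = (-0.7887, -0.1831)
  lambda* = (-2.2254)
  f(x*)   = 0.9789

x* = (-0.7887, -0.1831), lambda* = (-2.2254)


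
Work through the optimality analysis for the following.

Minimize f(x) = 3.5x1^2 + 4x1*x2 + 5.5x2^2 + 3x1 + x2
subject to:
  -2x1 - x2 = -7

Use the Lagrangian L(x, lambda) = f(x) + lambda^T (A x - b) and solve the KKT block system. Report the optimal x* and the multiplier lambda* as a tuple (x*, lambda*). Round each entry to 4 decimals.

Form the Lagrangian:
  L(x, lambda) = (1/2) x^T Q x + c^T x + lambda^T (A x - b)
Stationarity (grad_x L = 0): Q x + c + A^T lambda = 0.
Primal feasibility: A x = b.

This gives the KKT block system:
  [ Q   A^T ] [ x     ]   [-c ]
  [ A    0  ] [ lambda ] = [ b ]

Solving the linear system:
  x*      = (3.5714, -0.1429)
  lambda* = (13.7143)
  f(x*)   = 53.2857

x* = (3.5714, -0.1429), lambda* = (13.7143)


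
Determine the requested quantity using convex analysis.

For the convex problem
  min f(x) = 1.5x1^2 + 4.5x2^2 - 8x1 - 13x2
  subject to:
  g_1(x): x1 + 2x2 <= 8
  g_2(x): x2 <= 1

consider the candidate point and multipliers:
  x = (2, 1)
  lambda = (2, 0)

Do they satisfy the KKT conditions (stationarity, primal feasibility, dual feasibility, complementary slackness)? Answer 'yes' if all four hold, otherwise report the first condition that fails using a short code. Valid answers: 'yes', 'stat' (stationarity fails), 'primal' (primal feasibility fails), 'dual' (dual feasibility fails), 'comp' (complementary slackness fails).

Gradient of f: grad f(x) = Q x + c = (-2, -4)
Constraint values g_i(x) = a_i^T x - b_i:
  g_1((2, 1)) = -4
  g_2((2, 1)) = 0
Stationarity residual: grad f(x) + sum_i lambda_i a_i = (0, 0)
  -> stationarity OK
Primal feasibility (all g_i <= 0): OK
Dual feasibility (all lambda_i >= 0): OK
Complementary slackness (lambda_i * g_i(x) = 0 for all i): FAILS

Verdict: the first failing condition is complementary_slackness -> comp.

comp


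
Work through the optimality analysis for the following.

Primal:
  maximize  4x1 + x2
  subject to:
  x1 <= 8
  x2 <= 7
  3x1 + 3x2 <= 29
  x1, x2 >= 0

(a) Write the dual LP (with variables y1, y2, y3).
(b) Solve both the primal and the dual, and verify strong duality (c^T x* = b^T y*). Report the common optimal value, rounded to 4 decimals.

The standard primal-dual pair for 'max c^T x s.t. A x <= b, x >= 0' is:
  Dual:  min b^T y  s.t.  A^T y >= c,  y >= 0.

So the dual LP is:
  minimize  8y1 + 7y2 + 29y3
  subject to:
    y1 + 3y3 >= 4
    y2 + 3y3 >= 1
    y1, y2, y3 >= 0

Solving the primal: x* = (8, 1.6667).
  primal value c^T x* = 33.6667.
Solving the dual: y* = (3, 0, 0.3333).
  dual value b^T y* = 33.6667.
Strong duality: c^T x* = b^T y*. Confirmed.

33.6667


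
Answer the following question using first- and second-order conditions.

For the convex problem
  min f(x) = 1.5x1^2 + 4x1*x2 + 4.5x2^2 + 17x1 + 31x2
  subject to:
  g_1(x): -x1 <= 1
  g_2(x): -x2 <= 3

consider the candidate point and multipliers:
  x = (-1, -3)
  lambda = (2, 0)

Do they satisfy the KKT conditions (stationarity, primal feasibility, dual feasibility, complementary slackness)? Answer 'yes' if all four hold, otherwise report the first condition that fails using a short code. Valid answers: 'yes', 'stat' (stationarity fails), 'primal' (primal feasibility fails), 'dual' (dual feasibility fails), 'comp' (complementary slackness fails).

Gradient of f: grad f(x) = Q x + c = (2, 0)
Constraint values g_i(x) = a_i^T x - b_i:
  g_1((-1, -3)) = 0
  g_2((-1, -3)) = 0
Stationarity residual: grad f(x) + sum_i lambda_i a_i = (0, 0)
  -> stationarity OK
Primal feasibility (all g_i <= 0): OK
Dual feasibility (all lambda_i >= 0): OK
Complementary slackness (lambda_i * g_i(x) = 0 for all i): OK

Verdict: yes, KKT holds.

yes


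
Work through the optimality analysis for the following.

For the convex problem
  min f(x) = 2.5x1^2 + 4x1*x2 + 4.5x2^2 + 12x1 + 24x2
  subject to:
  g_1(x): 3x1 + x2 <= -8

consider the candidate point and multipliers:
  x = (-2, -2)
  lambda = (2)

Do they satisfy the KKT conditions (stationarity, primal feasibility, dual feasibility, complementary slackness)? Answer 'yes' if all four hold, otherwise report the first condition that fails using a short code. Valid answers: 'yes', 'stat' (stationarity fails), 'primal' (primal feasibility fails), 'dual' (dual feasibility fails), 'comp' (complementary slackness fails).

Gradient of f: grad f(x) = Q x + c = (-6, -2)
Constraint values g_i(x) = a_i^T x - b_i:
  g_1((-2, -2)) = 0
Stationarity residual: grad f(x) + sum_i lambda_i a_i = (0, 0)
  -> stationarity OK
Primal feasibility (all g_i <= 0): OK
Dual feasibility (all lambda_i >= 0): OK
Complementary slackness (lambda_i * g_i(x) = 0 for all i): OK

Verdict: yes, KKT holds.

yes


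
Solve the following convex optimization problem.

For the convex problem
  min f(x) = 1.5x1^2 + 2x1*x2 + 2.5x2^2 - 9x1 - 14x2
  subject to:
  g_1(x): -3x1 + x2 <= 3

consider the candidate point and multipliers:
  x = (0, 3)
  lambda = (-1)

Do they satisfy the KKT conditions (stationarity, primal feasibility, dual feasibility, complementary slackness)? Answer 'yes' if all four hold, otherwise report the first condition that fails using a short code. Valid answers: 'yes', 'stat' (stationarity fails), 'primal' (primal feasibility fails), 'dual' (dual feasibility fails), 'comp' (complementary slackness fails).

Gradient of f: grad f(x) = Q x + c = (-3, 1)
Constraint values g_i(x) = a_i^T x - b_i:
  g_1((0, 3)) = 0
Stationarity residual: grad f(x) + sum_i lambda_i a_i = (0, 0)
  -> stationarity OK
Primal feasibility (all g_i <= 0): OK
Dual feasibility (all lambda_i >= 0): FAILS
Complementary slackness (lambda_i * g_i(x) = 0 for all i): OK

Verdict: the first failing condition is dual_feasibility -> dual.

dual


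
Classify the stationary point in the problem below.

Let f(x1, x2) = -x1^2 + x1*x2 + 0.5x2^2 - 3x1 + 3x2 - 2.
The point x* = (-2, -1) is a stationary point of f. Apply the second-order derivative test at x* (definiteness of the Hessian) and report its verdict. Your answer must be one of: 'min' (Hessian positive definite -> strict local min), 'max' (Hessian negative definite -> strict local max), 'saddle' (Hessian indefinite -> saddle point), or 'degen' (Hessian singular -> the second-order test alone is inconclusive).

Compute the Hessian H = grad^2 f:
  H = [[-2, 1], [1, 1]]
Verify stationarity: grad f(x*) = H x* + g = (0, 0).
Eigenvalues of H: -2.3028, 1.3028.
Eigenvalues have mixed signs, so H is indefinite -> x* is a saddle point.

saddle


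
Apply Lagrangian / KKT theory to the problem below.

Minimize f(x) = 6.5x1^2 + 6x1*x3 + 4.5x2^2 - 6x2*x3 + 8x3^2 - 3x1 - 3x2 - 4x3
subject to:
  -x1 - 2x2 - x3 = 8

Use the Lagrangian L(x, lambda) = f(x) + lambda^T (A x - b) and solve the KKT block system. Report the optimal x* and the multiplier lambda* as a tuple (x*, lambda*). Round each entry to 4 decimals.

Form the Lagrangian:
  L(x, lambda) = (1/2) x^T Q x + c^T x + lambda^T (A x - b)
Stationarity (grad_x L = 0): Q x + c + A^T lambda = 0.
Primal feasibility: A x = b.

This gives the KKT block system:
  [ Q   A^T ] [ x     ]   [-c ]
  [ A    0  ] [ lambda ] = [ b ]

Solving the linear system:
  x*      = (0.1819, -3.2343, -1.7133)
  lambda* = (-10.9147)
  f(x*)   = 51.6639

x* = (0.1819, -3.2343, -1.7133), lambda* = (-10.9147)


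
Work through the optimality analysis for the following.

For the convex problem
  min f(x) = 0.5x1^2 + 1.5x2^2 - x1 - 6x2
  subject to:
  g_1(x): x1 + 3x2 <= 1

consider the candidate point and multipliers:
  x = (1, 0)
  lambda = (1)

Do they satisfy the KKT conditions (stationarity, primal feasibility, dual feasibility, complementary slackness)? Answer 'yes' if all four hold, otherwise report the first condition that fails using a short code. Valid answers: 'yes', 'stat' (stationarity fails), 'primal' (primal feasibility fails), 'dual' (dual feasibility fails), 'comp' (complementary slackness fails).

Gradient of f: grad f(x) = Q x + c = (0, -6)
Constraint values g_i(x) = a_i^T x - b_i:
  g_1((1, 0)) = 0
Stationarity residual: grad f(x) + sum_i lambda_i a_i = (1, -3)
  -> stationarity FAILS
Primal feasibility (all g_i <= 0): OK
Dual feasibility (all lambda_i >= 0): OK
Complementary slackness (lambda_i * g_i(x) = 0 for all i): OK

Verdict: the first failing condition is stationarity -> stat.

stat


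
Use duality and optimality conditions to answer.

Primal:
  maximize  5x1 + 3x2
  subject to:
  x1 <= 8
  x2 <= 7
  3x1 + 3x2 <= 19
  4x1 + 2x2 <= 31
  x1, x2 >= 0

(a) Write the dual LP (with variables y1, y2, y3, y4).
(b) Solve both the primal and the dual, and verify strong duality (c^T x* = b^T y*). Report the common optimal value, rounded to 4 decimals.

The standard primal-dual pair for 'max c^T x s.t. A x <= b, x >= 0' is:
  Dual:  min b^T y  s.t.  A^T y >= c,  y >= 0.

So the dual LP is:
  minimize  8y1 + 7y2 + 19y3 + 31y4
  subject to:
    y1 + 3y3 + 4y4 >= 5
    y2 + 3y3 + 2y4 >= 3
    y1, y2, y3, y4 >= 0

Solving the primal: x* = (6.3333, 0).
  primal value c^T x* = 31.6667.
Solving the dual: y* = (0, 0, 1.6667, 0).
  dual value b^T y* = 31.6667.
Strong duality: c^T x* = b^T y*. Confirmed.

31.6667


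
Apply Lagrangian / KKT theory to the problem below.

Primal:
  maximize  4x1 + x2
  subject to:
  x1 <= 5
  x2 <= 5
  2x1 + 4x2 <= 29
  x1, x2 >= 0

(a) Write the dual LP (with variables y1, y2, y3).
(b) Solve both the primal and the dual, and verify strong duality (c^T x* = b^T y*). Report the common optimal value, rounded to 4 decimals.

The standard primal-dual pair for 'max c^T x s.t. A x <= b, x >= 0' is:
  Dual:  min b^T y  s.t.  A^T y >= c,  y >= 0.

So the dual LP is:
  minimize  5y1 + 5y2 + 29y3
  subject to:
    y1 + 2y3 >= 4
    y2 + 4y3 >= 1
    y1, y2, y3 >= 0

Solving the primal: x* = (5, 4.75).
  primal value c^T x* = 24.75.
Solving the dual: y* = (3.5, 0, 0.25).
  dual value b^T y* = 24.75.
Strong duality: c^T x* = b^T y*. Confirmed.

24.75


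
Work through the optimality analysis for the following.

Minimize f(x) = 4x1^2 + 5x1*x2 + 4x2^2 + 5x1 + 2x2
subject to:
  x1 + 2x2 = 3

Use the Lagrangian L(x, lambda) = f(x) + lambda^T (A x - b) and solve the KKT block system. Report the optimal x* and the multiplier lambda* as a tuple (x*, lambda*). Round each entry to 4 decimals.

Form the Lagrangian:
  L(x, lambda) = (1/2) x^T Q x + c^T x + lambda^T (A x - b)
Stationarity (grad_x L = 0): Q x + c + A^T lambda = 0.
Primal feasibility: A x = b.

This gives the KKT block system:
  [ Q   A^T ] [ x     ]   [-c ]
  [ A    0  ] [ lambda ] = [ b ]

Solving the linear system:
  x*      = (-1.1, 2.05)
  lambda* = (-6.45)
  f(x*)   = 8.975

x* = (-1.1, 2.05), lambda* = (-6.45)


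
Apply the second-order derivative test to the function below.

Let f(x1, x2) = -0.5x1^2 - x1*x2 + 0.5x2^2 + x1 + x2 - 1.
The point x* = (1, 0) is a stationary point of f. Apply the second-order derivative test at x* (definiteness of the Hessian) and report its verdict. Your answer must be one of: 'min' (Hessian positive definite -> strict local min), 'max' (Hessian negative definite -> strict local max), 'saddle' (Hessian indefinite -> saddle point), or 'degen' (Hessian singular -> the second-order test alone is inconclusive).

Compute the Hessian H = grad^2 f:
  H = [[-1, -1], [-1, 1]]
Verify stationarity: grad f(x*) = H x* + g = (0, 0).
Eigenvalues of H: -1.4142, 1.4142.
Eigenvalues have mixed signs, so H is indefinite -> x* is a saddle point.

saddle


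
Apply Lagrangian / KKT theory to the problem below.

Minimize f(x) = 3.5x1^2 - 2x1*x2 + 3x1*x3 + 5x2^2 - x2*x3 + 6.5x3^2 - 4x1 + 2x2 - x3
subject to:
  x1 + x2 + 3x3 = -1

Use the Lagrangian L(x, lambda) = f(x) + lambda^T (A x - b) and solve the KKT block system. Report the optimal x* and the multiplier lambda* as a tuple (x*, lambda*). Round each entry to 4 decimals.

Form the Lagrangian:
  L(x, lambda) = (1/2) x^T Q x + c^T x + lambda^T (A x - b)
Stationarity (grad_x L = 0): Q x + c + A^T lambda = 0.
Primal feasibility: A x = b.

This gives the KKT block system:
  [ Q   A^T ] [ x     ]   [-c ]
  [ A    0  ] [ lambda ] = [ b ]

Solving the linear system:
  x*      = (0.4441, -0.2946, -0.3832)
  lambda* = (1.4514)
  f(x*)   = -0.2656

x* = (0.4441, -0.2946, -0.3832), lambda* = (1.4514)


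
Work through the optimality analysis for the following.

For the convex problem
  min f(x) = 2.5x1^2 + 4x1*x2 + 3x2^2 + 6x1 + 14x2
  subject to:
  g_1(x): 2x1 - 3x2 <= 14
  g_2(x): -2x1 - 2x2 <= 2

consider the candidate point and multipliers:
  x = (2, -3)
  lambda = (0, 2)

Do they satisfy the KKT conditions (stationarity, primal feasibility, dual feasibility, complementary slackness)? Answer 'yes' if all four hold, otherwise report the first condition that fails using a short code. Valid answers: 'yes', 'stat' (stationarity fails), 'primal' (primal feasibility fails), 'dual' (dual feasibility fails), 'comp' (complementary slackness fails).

Gradient of f: grad f(x) = Q x + c = (4, 4)
Constraint values g_i(x) = a_i^T x - b_i:
  g_1((2, -3)) = -1
  g_2((2, -3)) = 0
Stationarity residual: grad f(x) + sum_i lambda_i a_i = (0, 0)
  -> stationarity OK
Primal feasibility (all g_i <= 0): OK
Dual feasibility (all lambda_i >= 0): OK
Complementary slackness (lambda_i * g_i(x) = 0 for all i): OK

Verdict: yes, KKT holds.

yes


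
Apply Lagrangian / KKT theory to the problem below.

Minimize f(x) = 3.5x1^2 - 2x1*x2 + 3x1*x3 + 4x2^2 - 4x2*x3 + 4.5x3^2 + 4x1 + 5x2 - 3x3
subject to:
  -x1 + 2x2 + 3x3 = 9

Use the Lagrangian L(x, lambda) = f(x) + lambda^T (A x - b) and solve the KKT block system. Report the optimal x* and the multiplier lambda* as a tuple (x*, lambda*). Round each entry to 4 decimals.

Form the Lagrangian:
  L(x, lambda) = (1/2) x^T Q x + c^T x + lambda^T (A x - b)
Stationarity (grad_x L = 0): Q x + c + A^T lambda = 0.
Primal feasibility: A x = b.

This gives the KKT block system:
  [ Q   A^T ] [ x     ]   [-c ]
  [ A    0  ] [ lambda ] = [ b ]

Solving the linear system:
  x*      = (-1.6338, 0.6357, 2.0316)
  lambda* = (-2.6134)
  f(x*)   = 7.0344

x* = (-1.6338, 0.6357, 2.0316), lambda* = (-2.6134)


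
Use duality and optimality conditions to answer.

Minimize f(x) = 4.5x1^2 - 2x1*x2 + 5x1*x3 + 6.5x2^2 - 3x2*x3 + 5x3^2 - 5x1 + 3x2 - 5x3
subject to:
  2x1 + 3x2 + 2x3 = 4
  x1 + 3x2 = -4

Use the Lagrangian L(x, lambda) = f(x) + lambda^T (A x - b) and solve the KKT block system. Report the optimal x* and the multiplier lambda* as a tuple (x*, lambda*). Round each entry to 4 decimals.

Form the Lagrangian:
  L(x, lambda) = (1/2) x^T Q x + c^T x + lambda^T (A x - b)
Stationarity (grad_x L = 0): Q x + c + A^T lambda = 0.
Primal feasibility: A x = b.

This gives the KKT block system:
  [ Q   A^T ] [ x     ]   [-c ]
  [ A    0  ] [ lambda ] = [ b ]

Solving the linear system:
  x*      = (-0.8389, -1.0537, 4.4195)
  lambda* = (-19.0805, 26.5067)
  f(x*)   = 80.6426

x* = (-0.8389, -1.0537, 4.4195), lambda* = (-19.0805, 26.5067)


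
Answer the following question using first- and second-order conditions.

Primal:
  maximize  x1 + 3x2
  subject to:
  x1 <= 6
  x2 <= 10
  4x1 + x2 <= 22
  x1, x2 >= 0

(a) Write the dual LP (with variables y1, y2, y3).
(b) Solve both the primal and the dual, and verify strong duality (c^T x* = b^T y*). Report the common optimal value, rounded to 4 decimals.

The standard primal-dual pair for 'max c^T x s.t. A x <= b, x >= 0' is:
  Dual:  min b^T y  s.t.  A^T y >= c,  y >= 0.

So the dual LP is:
  minimize  6y1 + 10y2 + 22y3
  subject to:
    y1 + 4y3 >= 1
    y2 + y3 >= 3
    y1, y2, y3 >= 0

Solving the primal: x* = (3, 10).
  primal value c^T x* = 33.
Solving the dual: y* = (0, 2.75, 0.25).
  dual value b^T y* = 33.
Strong duality: c^T x* = b^T y*. Confirmed.

33


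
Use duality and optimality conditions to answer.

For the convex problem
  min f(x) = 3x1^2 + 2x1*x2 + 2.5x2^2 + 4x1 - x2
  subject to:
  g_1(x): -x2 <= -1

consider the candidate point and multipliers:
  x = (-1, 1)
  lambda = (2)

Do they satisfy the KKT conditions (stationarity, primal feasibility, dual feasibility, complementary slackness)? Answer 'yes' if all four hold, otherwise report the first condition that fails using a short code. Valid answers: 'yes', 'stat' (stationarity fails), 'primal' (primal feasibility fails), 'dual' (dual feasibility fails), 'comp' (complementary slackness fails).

Gradient of f: grad f(x) = Q x + c = (0, 2)
Constraint values g_i(x) = a_i^T x - b_i:
  g_1((-1, 1)) = 0
Stationarity residual: grad f(x) + sum_i lambda_i a_i = (0, 0)
  -> stationarity OK
Primal feasibility (all g_i <= 0): OK
Dual feasibility (all lambda_i >= 0): OK
Complementary slackness (lambda_i * g_i(x) = 0 for all i): OK

Verdict: yes, KKT holds.

yes
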